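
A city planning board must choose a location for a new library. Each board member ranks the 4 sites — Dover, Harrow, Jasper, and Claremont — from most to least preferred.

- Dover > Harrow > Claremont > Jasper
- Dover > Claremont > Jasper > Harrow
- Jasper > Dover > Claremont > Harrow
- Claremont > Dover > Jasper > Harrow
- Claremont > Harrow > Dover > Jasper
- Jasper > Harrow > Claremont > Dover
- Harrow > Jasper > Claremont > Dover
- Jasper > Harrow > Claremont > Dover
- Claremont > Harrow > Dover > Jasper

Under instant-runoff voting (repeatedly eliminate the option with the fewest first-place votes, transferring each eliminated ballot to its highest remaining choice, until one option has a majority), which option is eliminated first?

Harrow

Round 1: Jasper 3, Claremont 3, Dover 2, Harrow 1. Harrow has the fewest and is eliminated.
Round 2: Jasper 4, Claremont 3, Dover 2. Dover has the fewest and is eliminated.
Round 3: Claremont 5, Jasper 4. Claremont has a majority.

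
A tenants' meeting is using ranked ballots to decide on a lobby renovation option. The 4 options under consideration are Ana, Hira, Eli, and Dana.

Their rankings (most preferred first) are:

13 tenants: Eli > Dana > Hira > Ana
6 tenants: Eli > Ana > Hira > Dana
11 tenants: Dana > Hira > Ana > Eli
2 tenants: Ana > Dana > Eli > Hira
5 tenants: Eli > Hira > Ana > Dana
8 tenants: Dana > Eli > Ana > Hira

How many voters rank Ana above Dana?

13

Ballots ranking Ana above Dana: 6+2+5 = 13.
Ballots ranking Dana above Ana: 13+11+8 = 32.
So 13 of 45 voters prefer Ana to Dana.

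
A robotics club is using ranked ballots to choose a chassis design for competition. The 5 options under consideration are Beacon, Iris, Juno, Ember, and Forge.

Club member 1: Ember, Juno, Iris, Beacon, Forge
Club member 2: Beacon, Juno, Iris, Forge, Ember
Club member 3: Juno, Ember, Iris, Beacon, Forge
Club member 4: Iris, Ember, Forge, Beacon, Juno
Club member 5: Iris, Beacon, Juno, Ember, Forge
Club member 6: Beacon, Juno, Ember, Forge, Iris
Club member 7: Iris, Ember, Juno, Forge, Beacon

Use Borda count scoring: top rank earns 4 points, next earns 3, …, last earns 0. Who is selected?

Iris

Borda scores:
  Beacon: 1 + 4 + 1 + 1 + 3 + 4 + 0 = 14
  Iris: 2 + 2 + 2 + 4 + 4 + 0 + 4 = 18
  Juno: 3 + 3 + 4 + 0 + 2 + 3 + 2 = 17
  Ember: 4 + 0 + 3 + 3 + 1 + 2 + 3 = 16
  Forge: 0 + 1 + 0 + 2 + 0 + 1 + 1 = 5
Iris has the highest total.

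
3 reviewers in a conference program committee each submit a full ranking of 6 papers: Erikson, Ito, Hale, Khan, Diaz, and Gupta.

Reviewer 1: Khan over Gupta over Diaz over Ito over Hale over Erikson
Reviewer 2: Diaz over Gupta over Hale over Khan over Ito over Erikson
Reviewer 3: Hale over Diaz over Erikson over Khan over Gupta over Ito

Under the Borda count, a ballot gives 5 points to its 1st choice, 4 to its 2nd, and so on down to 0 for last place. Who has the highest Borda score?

Borda scores:
  Erikson: 0 + 0 + 3 = 3
  Ito: 2 + 1 + 0 = 3
  Hale: 1 + 3 + 5 = 9
  Khan: 5 + 2 + 2 = 9
  Diaz: 3 + 5 + 4 = 12
  Gupta: 4 + 4 + 1 = 9
Diaz has the highest total.

Diaz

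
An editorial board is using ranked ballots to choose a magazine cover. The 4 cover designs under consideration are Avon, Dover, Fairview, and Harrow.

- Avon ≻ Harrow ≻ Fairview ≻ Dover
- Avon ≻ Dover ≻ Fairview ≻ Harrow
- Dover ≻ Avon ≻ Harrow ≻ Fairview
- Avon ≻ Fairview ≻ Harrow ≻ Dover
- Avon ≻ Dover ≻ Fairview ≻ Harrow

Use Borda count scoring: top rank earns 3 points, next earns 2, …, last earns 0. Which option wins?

Avon

Borda scores:
  Avon: 3 + 3 + 2 + 3 + 3 = 14
  Dover: 0 + 2 + 3 + 0 + 2 = 7
  Fairview: 1 + 1 + 0 + 2 + 1 = 5
  Harrow: 2 + 0 + 1 + 1 + 0 = 4
Avon has the highest total.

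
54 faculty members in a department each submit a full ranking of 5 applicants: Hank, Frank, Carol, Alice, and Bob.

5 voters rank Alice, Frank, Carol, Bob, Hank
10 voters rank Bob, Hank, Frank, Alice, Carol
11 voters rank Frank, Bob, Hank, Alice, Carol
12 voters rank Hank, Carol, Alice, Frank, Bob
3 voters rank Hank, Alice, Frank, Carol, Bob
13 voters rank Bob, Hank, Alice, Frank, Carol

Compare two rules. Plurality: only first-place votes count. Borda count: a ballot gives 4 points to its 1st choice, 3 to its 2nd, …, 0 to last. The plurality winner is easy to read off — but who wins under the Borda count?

Hank

Plurality first-place counts: Hank 15, Frank 11, Carol 0, Alice 5, Bob 23 → Bob.
Borda totals: Hank 151, Frank 110, Carol 49, Alice 100, Bob 130 → Hank.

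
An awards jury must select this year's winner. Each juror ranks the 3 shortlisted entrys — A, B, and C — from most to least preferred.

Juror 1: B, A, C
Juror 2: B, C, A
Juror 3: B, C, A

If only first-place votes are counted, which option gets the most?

First-place vote totals:
  A: 0
  B: 3
  C: 0
B has the most first-place votes.

B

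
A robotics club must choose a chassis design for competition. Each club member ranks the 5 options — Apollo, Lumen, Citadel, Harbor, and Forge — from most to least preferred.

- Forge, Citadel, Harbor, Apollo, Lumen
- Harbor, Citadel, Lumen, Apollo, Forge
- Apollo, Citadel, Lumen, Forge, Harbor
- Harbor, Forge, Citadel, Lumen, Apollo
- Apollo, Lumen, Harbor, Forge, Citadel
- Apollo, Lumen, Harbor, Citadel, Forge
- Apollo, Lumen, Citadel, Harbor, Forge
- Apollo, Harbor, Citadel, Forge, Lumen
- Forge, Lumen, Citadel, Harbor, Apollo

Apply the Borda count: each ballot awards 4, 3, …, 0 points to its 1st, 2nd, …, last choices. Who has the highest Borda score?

Borda scores:
  Apollo: 1 + 1 + 4 + 0 + 4 + 4 + 4 + 4 + 0 = 22
  Lumen: 0 + 2 + 2 + 1 + 3 + 3 + 3 + 0 + 3 = 17
  Citadel: 3 + 3 + 3 + 2 + 0 + 1 + 2 + 2 + 2 = 18
  Harbor: 2 + 4 + 0 + 4 + 2 + 2 + 1 + 3 + 1 = 19
  Forge: 4 + 0 + 1 + 3 + 1 + 0 + 0 + 1 + 4 = 14
Apollo has the highest total.

Apollo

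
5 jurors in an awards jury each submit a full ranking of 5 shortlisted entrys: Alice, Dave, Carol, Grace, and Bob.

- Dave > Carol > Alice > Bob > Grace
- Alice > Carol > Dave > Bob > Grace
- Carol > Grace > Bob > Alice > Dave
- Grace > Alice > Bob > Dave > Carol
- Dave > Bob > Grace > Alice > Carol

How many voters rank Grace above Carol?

Ballots ranking Grace above Carol: 2.
Ballots ranking Carol above Grace: 3.
So 2 of 5 voters prefer Grace to Carol.

2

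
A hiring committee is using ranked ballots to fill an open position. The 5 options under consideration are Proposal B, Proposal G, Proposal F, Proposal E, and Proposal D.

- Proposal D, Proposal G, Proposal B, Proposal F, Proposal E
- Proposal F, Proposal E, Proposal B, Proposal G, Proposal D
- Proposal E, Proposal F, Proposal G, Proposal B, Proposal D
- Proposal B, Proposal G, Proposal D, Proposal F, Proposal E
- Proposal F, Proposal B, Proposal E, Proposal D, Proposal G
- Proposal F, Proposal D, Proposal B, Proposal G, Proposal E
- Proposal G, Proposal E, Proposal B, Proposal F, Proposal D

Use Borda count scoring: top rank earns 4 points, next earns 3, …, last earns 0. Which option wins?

Proposal F

Borda scores:
  Proposal B: 2 + 2 + 1 + 4 + 3 + 2 + 2 = 16
  Proposal G: 3 + 1 + 2 + 3 + 0 + 1 + 4 = 14
  Proposal F: 1 + 4 + 3 + 1 + 4 + 4 + 1 = 18
  Proposal E: 0 + 3 + 4 + 0 + 2 + 0 + 3 = 12
  Proposal D: 4 + 0 + 0 + 2 + 1 + 3 + 0 = 10
Proposal F has the highest total.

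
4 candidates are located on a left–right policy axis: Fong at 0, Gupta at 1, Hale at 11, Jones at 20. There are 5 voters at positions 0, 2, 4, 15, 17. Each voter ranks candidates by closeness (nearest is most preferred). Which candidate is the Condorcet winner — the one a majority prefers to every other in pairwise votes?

Gupta

With single-peaked preferences on a line, the Condorcet winner is the candidate closest to the median voter.
The median voter (position 4) is closest to Gupta at 1.
Check: Gupta vs Hale — voters closer to Gupta: 3 of 5.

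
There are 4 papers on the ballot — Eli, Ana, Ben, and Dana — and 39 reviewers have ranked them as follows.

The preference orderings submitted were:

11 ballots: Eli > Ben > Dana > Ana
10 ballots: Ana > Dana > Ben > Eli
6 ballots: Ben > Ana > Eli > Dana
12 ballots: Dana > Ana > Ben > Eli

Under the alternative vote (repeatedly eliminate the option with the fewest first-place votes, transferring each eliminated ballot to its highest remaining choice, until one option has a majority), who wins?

Dana

Round 1: Dana 12, Eli 11, Ana 10, Ben 6. Ben has the fewest and is eliminated.
Round 2: Ana 16, Dana 12, Eli 11. Eli has the fewest and is eliminated.
Round 3: Dana 23, Ana 16. Dana has a majority.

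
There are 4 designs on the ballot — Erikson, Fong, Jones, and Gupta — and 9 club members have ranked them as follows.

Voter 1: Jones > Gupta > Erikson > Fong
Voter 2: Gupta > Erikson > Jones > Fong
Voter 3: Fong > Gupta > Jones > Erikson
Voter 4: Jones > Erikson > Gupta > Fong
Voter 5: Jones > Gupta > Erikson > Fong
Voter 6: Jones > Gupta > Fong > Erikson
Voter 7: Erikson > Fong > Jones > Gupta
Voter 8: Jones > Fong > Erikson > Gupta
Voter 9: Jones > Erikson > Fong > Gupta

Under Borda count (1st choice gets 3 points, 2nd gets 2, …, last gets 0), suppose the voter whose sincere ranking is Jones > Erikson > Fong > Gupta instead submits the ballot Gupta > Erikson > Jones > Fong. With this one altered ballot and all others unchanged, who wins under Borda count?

Borda totals with the altered ballot: Erikson 12, Fong 8, Jones 19, Gupta 15.
The winner is unchanged: still Jones.

Jones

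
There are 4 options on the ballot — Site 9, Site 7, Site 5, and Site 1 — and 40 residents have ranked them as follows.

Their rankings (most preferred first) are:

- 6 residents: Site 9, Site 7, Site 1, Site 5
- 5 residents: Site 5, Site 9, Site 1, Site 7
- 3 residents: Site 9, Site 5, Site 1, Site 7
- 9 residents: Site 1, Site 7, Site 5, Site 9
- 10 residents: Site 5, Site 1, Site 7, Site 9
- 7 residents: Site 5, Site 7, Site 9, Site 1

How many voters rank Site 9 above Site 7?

Ballots ranking Site 9 above Site 7: 6+5+3 = 14.
Ballots ranking Site 7 above Site 9: 9+10+7 = 26.
So 14 of 40 voters prefer Site 9 to Site 7.

14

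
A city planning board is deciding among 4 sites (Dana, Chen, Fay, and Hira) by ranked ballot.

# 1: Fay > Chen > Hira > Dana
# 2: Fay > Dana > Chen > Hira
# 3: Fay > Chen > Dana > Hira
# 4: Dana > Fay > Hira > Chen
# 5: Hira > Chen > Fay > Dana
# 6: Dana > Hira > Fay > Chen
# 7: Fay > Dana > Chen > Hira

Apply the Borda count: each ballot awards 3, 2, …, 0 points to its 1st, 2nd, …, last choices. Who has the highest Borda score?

Borda scores:
  Dana: 0 + 2 + 1 + 3 + 0 + 3 + 2 = 11
  Chen: 2 + 1 + 2 + 0 + 2 + 0 + 1 = 8
  Fay: 3 + 3 + 3 + 2 + 1 + 1 + 3 = 16
  Hira: 1 + 0 + 0 + 1 + 3 + 2 + 0 = 7
Fay has the highest total.

Fay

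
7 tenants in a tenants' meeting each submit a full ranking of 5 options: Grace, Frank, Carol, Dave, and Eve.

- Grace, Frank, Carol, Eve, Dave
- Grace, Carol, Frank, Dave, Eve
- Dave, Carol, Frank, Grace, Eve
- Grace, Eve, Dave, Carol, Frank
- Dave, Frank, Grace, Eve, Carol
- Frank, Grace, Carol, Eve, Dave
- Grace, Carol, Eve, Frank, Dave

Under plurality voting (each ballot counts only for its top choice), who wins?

First-place vote totals:
  Grace: 4
  Frank: 1
  Carol: 0
  Dave: 2
  Eve: 0
Grace has the most first-place votes.

Grace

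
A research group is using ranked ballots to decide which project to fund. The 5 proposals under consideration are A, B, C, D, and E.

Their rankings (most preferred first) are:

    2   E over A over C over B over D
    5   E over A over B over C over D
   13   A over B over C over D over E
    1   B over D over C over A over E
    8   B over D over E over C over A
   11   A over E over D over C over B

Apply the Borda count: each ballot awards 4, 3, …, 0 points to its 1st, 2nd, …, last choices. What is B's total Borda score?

87

Borda scores:
  A: 2·3 + 5·3 + 13·4 + 1 + 8·0 + 11·4 = 118
  B: 2·1 + 5·2 + 13·3 + 4 + 8·4 + 11·0 = 87
  C: 2·2 + 5·1 + 13·2 + 2 + 8·1 + 11·1 = 56
  D: 2·0 + 5·0 + 13·1 + 3 + 8·3 + 11·2 = 62
  E: 2·4 + 5·4 + 13·0 + 0 + 8·2 + 11·3 = 77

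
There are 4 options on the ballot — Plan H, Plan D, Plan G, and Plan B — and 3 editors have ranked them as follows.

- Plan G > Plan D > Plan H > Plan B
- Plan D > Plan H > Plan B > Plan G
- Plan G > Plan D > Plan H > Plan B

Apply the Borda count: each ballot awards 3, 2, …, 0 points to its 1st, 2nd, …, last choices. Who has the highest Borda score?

Plan D

Borda scores:
  Plan H: 1 + 2 + 1 = 4
  Plan D: 2 + 3 + 2 = 7
  Plan G: 3 + 0 + 3 = 6
  Plan B: 0 + 1 + 0 = 1
Plan D has the highest total.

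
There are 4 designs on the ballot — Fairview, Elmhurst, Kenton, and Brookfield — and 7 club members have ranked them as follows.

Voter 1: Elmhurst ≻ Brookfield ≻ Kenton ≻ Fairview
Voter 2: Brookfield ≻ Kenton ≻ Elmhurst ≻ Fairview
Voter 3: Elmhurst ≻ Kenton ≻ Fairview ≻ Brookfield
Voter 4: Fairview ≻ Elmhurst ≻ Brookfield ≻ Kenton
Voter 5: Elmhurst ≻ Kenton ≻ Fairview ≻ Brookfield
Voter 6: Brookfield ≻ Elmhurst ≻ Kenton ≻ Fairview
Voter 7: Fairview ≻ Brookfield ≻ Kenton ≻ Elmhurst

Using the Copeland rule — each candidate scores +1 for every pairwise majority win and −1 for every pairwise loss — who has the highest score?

Elmhurst

Pairwise results:
  Fairview vs Elmhurst: Elmhurst wins 5–2.
  Fairview vs Kenton: Kenton wins 5–2.
  Fairview vs Brookfield: Fairview wins 4–3.
  Elmhurst vs Kenton: Elmhurst wins 5–2.
  Elmhurst vs Brookfield: Elmhurst wins 4–3.
  Kenton vs Brookfield: Brookfield wins 5–2.
Copeland scores (wins − losses):
  Fairview: 1 − 2 = -1
  Elmhurst: 3 − 0 = 3
  Kenton: 1 − 2 = -1
  Brookfield: 1 − 2 = -1
Elmhurst has the best Copeland score.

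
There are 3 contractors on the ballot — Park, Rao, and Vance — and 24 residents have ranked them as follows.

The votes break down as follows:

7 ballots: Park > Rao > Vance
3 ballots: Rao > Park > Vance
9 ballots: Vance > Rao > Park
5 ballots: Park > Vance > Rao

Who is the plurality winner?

Park

First-place vote totals:
  Park: 12
  Rao: 3
  Vance: 9
Park has the most first-place votes.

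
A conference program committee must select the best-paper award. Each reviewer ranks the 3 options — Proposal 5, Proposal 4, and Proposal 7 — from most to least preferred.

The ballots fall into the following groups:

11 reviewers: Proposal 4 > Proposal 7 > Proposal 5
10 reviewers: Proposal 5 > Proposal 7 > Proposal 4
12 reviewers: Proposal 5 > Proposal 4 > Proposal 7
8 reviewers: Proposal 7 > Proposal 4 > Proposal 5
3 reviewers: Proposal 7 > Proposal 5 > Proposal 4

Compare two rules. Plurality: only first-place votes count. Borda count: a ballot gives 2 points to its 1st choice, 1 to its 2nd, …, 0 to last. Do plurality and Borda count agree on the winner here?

Plurality first-place counts: Proposal 5 22, Proposal 4 11, Proposal 7 11 → Proposal 5.
Borda totals: Proposal 5 47, Proposal 4 42, Proposal 7 43 → Proposal 5.
The two rules agree on Proposal 5.

Yes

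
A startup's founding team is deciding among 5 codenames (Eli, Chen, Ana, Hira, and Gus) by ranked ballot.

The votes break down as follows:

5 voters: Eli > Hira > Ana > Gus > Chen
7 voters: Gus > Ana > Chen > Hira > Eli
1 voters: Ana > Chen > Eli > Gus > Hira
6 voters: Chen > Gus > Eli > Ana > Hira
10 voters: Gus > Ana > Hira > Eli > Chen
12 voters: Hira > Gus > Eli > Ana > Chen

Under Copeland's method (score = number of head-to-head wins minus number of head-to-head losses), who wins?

Pairwise results:
  Eli vs Chen: Eli wins 27–14.
  Eli vs Ana: Eli wins 23–18.
  Eli vs Hira: Hira wins 29–12.
  Eli vs Gus: Gus wins 35–6.
  Chen vs Ana: Ana wins 35–6.
  Chen vs Hira: Hira wins 27–14.
  Chen vs Gus: Gus wins 34–7.
  Ana vs Hira: Ana wins 24–17.
  Ana vs Gus: Gus wins 35–6.
  Hira vs Gus: Gus wins 24–17.
Copeland scores (wins − losses):
  Eli: 2 − 2 = 0
  Chen: 0 − 4 = -4
  Ana: 2 − 2 = 0
  Hira: 2 − 2 = 0
  Gus: 4 − 0 = 4
Gus has the best Copeland score.

Gus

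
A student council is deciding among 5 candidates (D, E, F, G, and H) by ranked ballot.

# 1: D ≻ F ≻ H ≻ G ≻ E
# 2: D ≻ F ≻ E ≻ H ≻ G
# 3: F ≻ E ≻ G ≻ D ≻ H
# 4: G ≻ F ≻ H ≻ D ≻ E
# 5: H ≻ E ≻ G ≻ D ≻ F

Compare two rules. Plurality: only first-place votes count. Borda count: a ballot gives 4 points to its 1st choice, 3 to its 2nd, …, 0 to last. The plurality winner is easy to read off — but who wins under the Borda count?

F

Plurality first-place counts: D 2, E 0, F 1, G 1, H 1 → D.
Borda totals: D 11, E 8, F 13, G 9, H 9 → F.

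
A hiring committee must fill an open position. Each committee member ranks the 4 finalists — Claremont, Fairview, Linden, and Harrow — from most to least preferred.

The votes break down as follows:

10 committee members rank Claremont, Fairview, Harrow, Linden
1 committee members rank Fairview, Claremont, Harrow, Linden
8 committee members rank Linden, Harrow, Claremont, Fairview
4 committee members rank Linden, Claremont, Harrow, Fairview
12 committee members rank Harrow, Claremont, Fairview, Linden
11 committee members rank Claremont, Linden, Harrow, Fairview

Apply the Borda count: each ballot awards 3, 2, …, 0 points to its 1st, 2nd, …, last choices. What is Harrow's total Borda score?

78

Borda scores:
  Claremont: 10·3 + 2 + 8·1 + 4·2 + 12·2 + 11·3 = 105
  Fairview: 10·2 + 3 + 8·0 + 4·0 + 12·1 + 11·0 = 35
  Linden: 10·0 + 0 + 8·3 + 4·3 + 12·0 + 11·2 = 58
  Harrow: 10·1 + 1 + 8·2 + 4·1 + 12·3 + 11·1 = 78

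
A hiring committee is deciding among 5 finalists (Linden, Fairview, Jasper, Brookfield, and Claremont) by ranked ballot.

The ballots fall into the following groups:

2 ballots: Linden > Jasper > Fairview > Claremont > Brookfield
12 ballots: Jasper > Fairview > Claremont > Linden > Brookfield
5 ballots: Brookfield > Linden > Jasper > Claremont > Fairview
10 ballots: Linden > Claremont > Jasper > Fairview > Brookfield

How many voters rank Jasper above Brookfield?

Ballots ranking Jasper above Brookfield: 2+12+10 = 24.
Ballots ranking Brookfield above Jasper: 5.
So 24 of 29 voters prefer Jasper to Brookfield.

24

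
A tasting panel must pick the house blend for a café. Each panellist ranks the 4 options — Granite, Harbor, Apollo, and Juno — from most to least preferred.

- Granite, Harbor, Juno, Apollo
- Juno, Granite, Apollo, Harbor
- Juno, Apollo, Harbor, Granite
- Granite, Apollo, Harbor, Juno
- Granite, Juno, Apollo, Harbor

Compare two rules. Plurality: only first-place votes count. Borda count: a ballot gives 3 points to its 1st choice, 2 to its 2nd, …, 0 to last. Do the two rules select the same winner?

Yes

Plurality first-place counts: Granite 3, Harbor 0, Apollo 0, Juno 2 → Granite.
Borda totals: Granite 11, Harbor 4, Apollo 6, Juno 9 → Granite.
The two rules agree on Granite.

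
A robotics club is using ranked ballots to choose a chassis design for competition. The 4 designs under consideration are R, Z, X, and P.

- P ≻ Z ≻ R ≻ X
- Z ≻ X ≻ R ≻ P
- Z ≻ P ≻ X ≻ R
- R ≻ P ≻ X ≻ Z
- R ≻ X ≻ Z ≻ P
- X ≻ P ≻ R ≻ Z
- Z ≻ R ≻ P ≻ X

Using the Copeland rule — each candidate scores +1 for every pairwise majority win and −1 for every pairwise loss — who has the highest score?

Pairwise results:
  R vs Z: Z wins 4–3.
  R vs X: R wins 4–3.
  R vs P: R wins 4–3.
  Z vs X: Z wins 4–3.
  Z vs P: Z wins 4–3.
  X vs P: P wins 4–3.
Copeland scores (wins − losses):
  R: 2 − 1 = 1
  Z: 3 − 0 = 3
  X: 0 − 3 = -3
  P: 1 − 2 = -1
Z has the best Copeland score.

Z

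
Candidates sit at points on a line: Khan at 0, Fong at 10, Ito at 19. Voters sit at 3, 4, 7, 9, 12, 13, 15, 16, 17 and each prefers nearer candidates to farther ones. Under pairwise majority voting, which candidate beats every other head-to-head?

With single-peaked preferences on a line, the Condorcet winner is the candidate closest to the median voter.
The median voter (position 12) is closest to Fong at 10.
Check: Fong vs Ito — voters closer to Fong: 6 of 9.

Fong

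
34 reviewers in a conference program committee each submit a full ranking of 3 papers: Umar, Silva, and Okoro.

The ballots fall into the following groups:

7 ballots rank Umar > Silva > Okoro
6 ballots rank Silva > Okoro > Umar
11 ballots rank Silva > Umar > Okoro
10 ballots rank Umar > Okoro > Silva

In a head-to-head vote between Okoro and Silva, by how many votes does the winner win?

14

Ballots ranking Okoro above Silva: 10.
Ballots ranking Silva above Okoro: 7+6+11 = 24.
Silva wins 24–10, a margin of 14.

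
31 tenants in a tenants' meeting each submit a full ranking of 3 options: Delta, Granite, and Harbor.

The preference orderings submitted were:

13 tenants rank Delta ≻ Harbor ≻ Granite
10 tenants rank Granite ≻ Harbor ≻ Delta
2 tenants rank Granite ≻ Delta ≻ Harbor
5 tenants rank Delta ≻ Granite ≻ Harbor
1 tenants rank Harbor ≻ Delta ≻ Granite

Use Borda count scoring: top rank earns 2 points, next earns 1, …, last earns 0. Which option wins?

Delta

Borda scores:
  Delta: 13·2 + 10·0 + 2·1 + 5·2 + 1 = 39
  Granite: 13·0 + 10·2 + 2·2 + 5·1 + 0 = 29
  Harbor: 13·1 + 10·1 + 2·0 + 5·0 + 2 = 25
Delta has the highest total.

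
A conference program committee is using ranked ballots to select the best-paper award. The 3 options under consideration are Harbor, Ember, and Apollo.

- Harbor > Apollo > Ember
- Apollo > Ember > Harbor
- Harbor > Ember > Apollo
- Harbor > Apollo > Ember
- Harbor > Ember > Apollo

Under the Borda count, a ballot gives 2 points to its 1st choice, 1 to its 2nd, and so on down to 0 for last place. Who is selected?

Borda scores:
  Harbor: 2 + 0 + 2 + 2 + 2 = 8
  Ember: 0 + 1 + 1 + 0 + 1 = 3
  Apollo: 1 + 2 + 0 + 1 + 0 = 4
Harbor has the highest total.

Harbor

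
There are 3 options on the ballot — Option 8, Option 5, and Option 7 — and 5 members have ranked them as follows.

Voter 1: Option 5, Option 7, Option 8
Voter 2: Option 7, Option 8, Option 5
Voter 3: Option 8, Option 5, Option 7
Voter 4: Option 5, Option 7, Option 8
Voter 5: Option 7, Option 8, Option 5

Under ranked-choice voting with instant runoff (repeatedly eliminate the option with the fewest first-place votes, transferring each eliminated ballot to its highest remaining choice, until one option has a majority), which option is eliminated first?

Round 1: Option 5 2, Option 7 2, Option 8 1. Option 8 has the fewest and is eliminated.
Round 2: Option 5 3, Option 7 2. Option 5 has a majority.

Option 8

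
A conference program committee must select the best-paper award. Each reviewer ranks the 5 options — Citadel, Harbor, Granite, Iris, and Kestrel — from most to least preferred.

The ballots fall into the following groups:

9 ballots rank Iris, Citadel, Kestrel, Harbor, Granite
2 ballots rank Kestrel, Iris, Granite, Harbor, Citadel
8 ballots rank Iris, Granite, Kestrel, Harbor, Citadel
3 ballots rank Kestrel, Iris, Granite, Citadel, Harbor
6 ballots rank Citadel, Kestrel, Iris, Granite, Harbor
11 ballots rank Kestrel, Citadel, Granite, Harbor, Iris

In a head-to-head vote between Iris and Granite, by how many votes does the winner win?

Ballots ranking Iris above Granite: 9+2+8+3+6 = 28.
Ballots ranking Granite above Iris: 11.
Iris wins 28–11, a margin of 17.

17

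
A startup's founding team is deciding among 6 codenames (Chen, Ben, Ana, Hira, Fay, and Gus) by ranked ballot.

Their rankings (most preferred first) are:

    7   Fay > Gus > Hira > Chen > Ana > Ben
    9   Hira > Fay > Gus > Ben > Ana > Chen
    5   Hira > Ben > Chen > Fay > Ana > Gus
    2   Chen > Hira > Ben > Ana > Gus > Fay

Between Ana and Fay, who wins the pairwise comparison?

Ballots ranking Ana above Fay: 2.
Ballots ranking Fay above Ana: 7+9+5 = 21.
Fay wins the head-to-head, 21–2.

Fay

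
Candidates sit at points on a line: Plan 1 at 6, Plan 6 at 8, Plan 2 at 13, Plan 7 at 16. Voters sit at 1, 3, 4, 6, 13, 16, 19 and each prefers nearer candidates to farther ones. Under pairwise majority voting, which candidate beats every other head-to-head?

Plan 1

With single-peaked preferences on a line, the Condorcet winner is the candidate closest to the median voter.
The median voter (position 6) is closest to Plan 1 at 6.
Check: Plan 1 vs Plan 2 — voters closer to Plan 1: 4 of 7.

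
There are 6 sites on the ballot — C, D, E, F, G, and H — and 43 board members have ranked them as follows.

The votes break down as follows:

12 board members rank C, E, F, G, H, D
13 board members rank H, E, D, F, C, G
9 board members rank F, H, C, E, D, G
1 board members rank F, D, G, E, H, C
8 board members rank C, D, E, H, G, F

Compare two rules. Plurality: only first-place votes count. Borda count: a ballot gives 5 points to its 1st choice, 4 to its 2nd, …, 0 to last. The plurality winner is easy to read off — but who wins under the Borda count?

Plurality first-place counts: C 20, D 0, E 0, F 10, G 0, H 13 → C.
Borda totals: C 140, D 84, E 144, F 112, G 35, H 130 → E.

E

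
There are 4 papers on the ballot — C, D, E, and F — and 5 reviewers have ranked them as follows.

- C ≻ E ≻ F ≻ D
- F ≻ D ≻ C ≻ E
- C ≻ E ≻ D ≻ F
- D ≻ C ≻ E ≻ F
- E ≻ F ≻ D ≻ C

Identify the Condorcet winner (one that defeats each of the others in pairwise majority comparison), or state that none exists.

Head-to-head results (5 voters total):
C vs D: D wins 3–2.
C vs E: C wins 4–1.
C vs F: C wins 3–2.
D vs E: E wins 3–2.
D vs F: F wins 3–2.
E vs F: E wins 4–1.
No candidate beats all others: C beats E beats D beats C, a majority cycle.

There is no Condorcet winner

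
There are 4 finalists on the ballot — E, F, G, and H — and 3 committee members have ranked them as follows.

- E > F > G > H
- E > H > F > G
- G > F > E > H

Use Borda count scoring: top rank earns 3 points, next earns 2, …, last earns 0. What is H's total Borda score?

2

Borda scores:
  E: 3 + 3 + 1 = 7
  F: 2 + 1 + 2 = 5
  G: 1 + 0 + 3 = 4
  H: 0 + 2 + 0 = 2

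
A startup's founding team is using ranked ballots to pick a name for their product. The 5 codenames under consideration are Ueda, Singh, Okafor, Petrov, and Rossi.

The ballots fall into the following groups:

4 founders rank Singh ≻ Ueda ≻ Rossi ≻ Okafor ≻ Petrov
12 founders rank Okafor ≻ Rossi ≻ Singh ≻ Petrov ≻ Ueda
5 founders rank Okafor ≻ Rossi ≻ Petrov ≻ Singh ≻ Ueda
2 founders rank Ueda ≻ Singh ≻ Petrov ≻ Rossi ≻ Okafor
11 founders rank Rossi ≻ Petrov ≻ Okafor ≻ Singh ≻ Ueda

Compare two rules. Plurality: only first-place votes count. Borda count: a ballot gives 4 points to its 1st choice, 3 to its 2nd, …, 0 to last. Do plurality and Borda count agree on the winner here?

No

Plurality first-place counts: Ueda 2, Singh 4, Okafor 17, Petrov 0, Rossi 11 → Okafor.
Borda totals: Ueda 20, Singh 62, Okafor 94, Petrov 59, Rossi 105 → Rossi.
The two rules disagree: plurality picks Okafor, Borda picks Rossi.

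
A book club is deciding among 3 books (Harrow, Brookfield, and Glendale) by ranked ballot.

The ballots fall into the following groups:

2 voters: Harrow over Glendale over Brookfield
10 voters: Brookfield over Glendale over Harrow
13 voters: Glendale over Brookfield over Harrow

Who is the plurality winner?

Glendale

First-place vote totals:
  Harrow: 2
  Brookfield: 10
  Glendale: 13
Glendale has the most first-place votes.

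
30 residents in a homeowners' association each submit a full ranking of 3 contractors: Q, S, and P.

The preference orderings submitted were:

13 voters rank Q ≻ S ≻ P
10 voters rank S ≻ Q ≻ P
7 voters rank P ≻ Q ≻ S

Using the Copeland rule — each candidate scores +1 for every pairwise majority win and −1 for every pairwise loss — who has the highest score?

Pairwise results:
  Q vs S: Q wins 20–10.
  Q vs P: Q wins 23–7.
  S vs P: S wins 23–7.
Copeland scores (wins − losses):
  Q: 2 − 0 = 2
  S: 1 − 1 = 0
  P: 0 − 2 = -2
Q has the best Copeland score.

Q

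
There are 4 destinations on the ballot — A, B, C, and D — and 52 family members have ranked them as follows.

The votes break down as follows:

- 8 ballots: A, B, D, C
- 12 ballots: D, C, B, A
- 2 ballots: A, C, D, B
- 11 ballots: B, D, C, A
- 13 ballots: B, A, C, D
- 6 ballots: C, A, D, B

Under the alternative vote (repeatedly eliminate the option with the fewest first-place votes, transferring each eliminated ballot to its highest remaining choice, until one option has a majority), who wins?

B

Round 1: B 24, D 12, A 10, C 6. C has the fewest and is eliminated.
Round 2: B 24, A 16, D 12. D has the fewest and is eliminated.
Round 3: B 36, A 16. B has a majority.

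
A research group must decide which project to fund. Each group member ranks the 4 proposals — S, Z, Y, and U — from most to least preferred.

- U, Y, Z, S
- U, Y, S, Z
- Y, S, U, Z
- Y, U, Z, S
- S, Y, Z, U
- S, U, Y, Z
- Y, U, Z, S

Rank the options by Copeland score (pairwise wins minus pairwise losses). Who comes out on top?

Y

Pairwise results:
  S vs Z: S wins 4–3.
  S vs Y: Y wins 5–2.
  S vs U: U wins 4–3.
  Z vs Y: Y wins 7–0.
  Z vs U: U wins 6–1.
  Y vs U: Y wins 4–3.
Copeland scores (wins − losses):
  S: 1 − 2 = -1
  Z: 0 − 3 = -3
  Y: 3 − 0 = 3
  U: 2 − 1 = 1
Y has the best Copeland score.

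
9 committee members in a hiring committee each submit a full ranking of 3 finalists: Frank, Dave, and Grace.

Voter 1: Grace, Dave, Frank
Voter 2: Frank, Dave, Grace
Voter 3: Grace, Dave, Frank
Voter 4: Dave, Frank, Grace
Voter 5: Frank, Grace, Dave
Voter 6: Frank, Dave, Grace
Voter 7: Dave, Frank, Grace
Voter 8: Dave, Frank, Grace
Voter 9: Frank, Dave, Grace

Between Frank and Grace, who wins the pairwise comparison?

Ballots ranking Frank above Grace: 7.
Ballots ranking Grace above Frank: 2.
Frank wins the head-to-head, 7–2.

Frank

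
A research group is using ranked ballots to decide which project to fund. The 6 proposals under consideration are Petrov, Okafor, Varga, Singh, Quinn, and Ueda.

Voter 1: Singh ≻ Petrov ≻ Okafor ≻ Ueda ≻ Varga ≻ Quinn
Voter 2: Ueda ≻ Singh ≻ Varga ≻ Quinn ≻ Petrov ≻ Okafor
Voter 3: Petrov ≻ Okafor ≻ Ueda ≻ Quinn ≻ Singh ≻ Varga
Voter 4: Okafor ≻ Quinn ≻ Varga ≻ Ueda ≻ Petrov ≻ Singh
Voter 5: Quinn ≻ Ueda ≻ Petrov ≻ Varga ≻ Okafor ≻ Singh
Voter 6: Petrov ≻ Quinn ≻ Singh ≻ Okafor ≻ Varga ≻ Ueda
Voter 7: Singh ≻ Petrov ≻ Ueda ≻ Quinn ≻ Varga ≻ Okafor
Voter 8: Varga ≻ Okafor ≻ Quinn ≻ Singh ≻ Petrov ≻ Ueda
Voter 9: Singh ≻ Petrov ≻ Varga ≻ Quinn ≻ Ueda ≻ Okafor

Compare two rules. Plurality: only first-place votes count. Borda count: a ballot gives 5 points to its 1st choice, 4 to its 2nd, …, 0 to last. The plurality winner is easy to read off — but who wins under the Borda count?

Plurality first-place counts: Petrov 2, Okafor 1, Varga 1, Singh 3, Quinn 1, Ueda 1 → Singh.
Borda totals: Petrov 28, Okafor 19, Varga 19, Singh 25, Quinn 24, Ueda 20 → Petrov.

Petrov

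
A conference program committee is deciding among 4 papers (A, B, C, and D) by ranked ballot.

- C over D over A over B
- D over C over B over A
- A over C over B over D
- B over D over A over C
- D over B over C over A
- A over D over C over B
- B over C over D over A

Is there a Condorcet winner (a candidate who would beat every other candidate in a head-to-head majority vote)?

Head-to-head results (7 voters total):
A vs B: B wins 4–3.
A vs C: C wins 4–3.
A vs D: D wins 5–2.
B vs C: C wins 4–3.
B vs D: D wins 4–3.
C vs D: D wins 4–3.
D beats each rival — A (5–2), B (4–3), C (4–3) — so D is the Condorcet winner.

Yes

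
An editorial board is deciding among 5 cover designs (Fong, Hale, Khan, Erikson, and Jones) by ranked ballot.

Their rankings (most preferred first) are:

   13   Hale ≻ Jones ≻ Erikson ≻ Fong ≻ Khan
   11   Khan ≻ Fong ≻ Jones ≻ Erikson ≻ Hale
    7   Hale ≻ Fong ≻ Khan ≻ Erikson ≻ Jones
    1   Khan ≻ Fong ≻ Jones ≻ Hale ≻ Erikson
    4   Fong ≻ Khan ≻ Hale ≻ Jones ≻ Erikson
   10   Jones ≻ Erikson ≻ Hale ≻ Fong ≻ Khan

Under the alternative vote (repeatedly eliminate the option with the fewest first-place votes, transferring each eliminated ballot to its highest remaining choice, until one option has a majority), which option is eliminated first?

Round 1: Hale 20, Khan 12, Jones 10, Fong 4, Erikson 0. Erikson has the fewest and is eliminated.
Round 2: Hale 20, Khan 12, Jones 10, Fong 4. Fong has the fewest and is eliminated.
Round 3: Hale 20, Khan 16, Jones 10. Jones has the fewest and is eliminated.
Round 4: Hale 30, Khan 16. Hale has a majority.

Erikson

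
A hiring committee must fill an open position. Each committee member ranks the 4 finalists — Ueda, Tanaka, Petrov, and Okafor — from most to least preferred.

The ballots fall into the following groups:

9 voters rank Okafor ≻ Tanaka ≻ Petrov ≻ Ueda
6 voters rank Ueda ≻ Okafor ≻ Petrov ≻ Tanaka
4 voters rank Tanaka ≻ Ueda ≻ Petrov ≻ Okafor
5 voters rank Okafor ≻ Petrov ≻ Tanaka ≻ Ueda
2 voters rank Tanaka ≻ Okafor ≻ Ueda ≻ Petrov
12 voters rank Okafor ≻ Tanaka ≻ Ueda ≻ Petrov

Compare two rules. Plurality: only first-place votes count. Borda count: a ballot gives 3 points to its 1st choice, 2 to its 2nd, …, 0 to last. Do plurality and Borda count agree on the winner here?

Plurality first-place counts: Ueda 6, Tanaka 6, Petrov 0, Okafor 26 → Okafor.
Borda totals: Ueda 40, Tanaka 65, Petrov 29, Okafor 94 → Okafor.
The two rules agree on Okafor.

Yes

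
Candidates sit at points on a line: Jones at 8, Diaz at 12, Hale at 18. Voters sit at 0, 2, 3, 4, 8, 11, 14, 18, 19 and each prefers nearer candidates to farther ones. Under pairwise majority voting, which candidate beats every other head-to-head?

Jones

With single-peaked preferences on a line, the Condorcet winner is the candidate closest to the median voter.
The median voter (position 8) is closest to Jones at 8.
Check: Jones vs Hale — voters closer to Jones: 6 of 9.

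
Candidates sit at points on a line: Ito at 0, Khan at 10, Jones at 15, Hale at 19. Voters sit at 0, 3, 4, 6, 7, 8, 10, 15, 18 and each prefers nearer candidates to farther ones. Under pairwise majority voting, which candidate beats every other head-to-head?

Khan

With single-peaked preferences on a line, the Condorcet winner is the candidate closest to the median voter.
The median voter (position 7) is closest to Khan at 10.
Check: Khan vs Jones — voters closer to Khan: 7 of 9.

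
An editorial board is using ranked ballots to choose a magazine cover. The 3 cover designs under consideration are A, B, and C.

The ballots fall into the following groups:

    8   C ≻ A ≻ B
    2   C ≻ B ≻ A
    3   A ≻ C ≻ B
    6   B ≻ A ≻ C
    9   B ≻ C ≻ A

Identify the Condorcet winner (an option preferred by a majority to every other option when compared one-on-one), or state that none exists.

Head-to-head results (28 voters total):
A vs B: B wins 17–11.
A vs C: C wins 19–9.
B vs C: B wins 15–13.
B beats each rival — A (17–11), C (15–13) — so B is the Condorcet winner.

B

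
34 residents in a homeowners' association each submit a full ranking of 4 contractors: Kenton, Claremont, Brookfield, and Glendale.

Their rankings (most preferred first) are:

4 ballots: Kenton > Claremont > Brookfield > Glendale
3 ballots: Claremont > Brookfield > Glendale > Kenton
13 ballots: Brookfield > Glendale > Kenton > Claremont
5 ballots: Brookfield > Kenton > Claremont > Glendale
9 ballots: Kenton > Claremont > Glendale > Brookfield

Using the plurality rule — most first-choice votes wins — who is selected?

First-place vote totals:
  Kenton: 13
  Claremont: 3
  Brookfield: 18
  Glendale: 0
Brookfield has the most first-place votes.

Brookfield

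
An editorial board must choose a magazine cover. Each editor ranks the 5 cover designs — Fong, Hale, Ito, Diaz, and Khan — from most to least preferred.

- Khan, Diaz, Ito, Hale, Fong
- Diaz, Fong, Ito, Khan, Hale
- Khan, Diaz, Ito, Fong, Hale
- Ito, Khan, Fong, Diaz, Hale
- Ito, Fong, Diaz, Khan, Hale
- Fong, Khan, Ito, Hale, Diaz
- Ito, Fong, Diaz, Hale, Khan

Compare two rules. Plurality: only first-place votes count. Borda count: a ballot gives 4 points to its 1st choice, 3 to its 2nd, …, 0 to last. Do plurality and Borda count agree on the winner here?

Yes

Plurality first-place counts: Fong 1, Hale 0, Ito 3, Diaz 1, Khan 2 → Ito.
Borda totals: Fong 16, Hale 3, Ito 20, Diaz 15, Khan 16 → Ito.
The two rules agree on Ito.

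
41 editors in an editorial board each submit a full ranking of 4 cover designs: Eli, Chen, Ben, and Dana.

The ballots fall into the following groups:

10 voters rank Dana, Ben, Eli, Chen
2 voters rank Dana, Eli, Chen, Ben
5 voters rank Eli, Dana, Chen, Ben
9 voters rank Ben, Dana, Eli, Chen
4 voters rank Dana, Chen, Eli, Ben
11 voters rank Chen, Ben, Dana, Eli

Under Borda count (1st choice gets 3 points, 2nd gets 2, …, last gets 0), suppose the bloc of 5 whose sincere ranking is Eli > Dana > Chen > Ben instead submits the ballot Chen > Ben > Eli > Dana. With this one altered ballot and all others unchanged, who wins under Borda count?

Borda totals with the altered ballot: Eli 32, Chen 58, Ben 79, Dana 77.
The switch changes the winner from Dana to Ben.

Ben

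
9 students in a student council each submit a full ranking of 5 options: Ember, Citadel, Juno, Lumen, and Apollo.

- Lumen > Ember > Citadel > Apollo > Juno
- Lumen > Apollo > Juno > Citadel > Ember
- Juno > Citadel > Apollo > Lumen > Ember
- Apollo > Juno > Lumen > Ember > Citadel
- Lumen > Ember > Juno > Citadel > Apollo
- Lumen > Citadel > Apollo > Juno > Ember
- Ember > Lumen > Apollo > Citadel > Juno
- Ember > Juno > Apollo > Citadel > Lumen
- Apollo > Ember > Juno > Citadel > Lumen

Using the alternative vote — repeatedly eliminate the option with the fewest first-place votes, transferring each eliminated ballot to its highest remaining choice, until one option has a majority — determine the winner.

Round 1: Lumen 4, Ember 2, Apollo 2, Juno 1, Citadel 0. Citadel has the fewest and is eliminated.
Round 2: Lumen 4, Ember 2, Apollo 2, Juno 1. Juno has the fewest and is eliminated.
Round 3: Lumen 4, Apollo 3, Ember 2. Ember has the fewest and is eliminated.
Round 4: Lumen 5, Apollo 4. Lumen has a majority.

Lumen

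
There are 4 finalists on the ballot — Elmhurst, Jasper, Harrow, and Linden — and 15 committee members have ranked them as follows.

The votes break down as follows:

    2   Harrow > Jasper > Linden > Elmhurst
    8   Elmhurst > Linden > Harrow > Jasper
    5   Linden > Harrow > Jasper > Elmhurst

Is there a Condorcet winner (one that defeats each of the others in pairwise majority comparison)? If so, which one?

Elmhurst

Head-to-head results (15 voters total):
Elmhurst vs Jasper: Elmhurst wins 8–7.
Elmhurst vs Harrow: Elmhurst wins 8–7.
Elmhurst vs Linden: Elmhurst wins 8–7.
Jasper vs Harrow: Harrow wins 15–0.
Jasper vs Linden: Linden wins 13–2.
Harrow vs Linden: Linden wins 13–2.
Elmhurst beats each rival — Jasper (8–7), Harrow (8–7), Linden (8–7) — so Elmhurst is the Condorcet winner.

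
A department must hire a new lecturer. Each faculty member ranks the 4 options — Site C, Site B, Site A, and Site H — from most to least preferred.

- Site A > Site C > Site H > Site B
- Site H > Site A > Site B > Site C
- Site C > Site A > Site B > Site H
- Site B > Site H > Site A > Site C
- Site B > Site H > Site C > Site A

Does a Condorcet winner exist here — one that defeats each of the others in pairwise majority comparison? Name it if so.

Head-to-head results (5 voters total):
Site C vs Site B: Site B wins 3–2.
Site C vs Site A: Site A wins 3–2.
Site C vs Site H: Site H wins 3–2.
Site B vs Site A: Site A wins 3–2.
Site B vs Site H: Site B wins 3–2.
Site A vs Site H: Site H wins 3–2.
No candidate beats all others: Site B beats Site H beats Site A beats Site B, a majority cycle.

None — there is no Condorcet winner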